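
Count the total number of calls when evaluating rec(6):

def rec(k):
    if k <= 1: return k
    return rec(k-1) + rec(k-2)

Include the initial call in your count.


Let C(n) = total calls for rec(n)
C(0) = 1, C(1) = 1
C(2) = 1 + C(1) + C(0) = 1 + 1 + 1 = 3
C(3) = 1 + C(2) + C(1) = 1 + 3 + 1 = 5
C(4) = 1 + C(3) + C(2) = 1 + 5 + 3 = 9
C(5) = 1 + C(4) + C(3) = 1 + 9 + 5 = 15
C(6) = 1 + C(5) + C(4) = 1 + 15 + 9 = 25

25


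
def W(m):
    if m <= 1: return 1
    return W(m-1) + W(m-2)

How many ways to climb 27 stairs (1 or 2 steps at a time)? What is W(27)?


Building up from base cases:
W(0) = 1
W(1) = 1
W(2) = W(1) + W(0) = 1 + 1 = 2
W(3) = W(2) + W(1) = 2 + 1 = 3
W(4) = W(3) + W(2) = 3 + 2 = 5
W(5) = W(4) + W(3) = 5 + 3 = 8
W(6) = W(5) + W(4) = 8 + 5 = 13
W(7) = W(6) + W(5) = 13 + 8 = 21
W(8) = W(7) + W(6) = 21 + 13 = 34
W(9) = W(8) + W(7) = 34 + 21 = 55
W(10) = W(9) + W(8) = 55 + 34 = 89
W(11) = W(10) + W(9) = 89 + 55 = 144
W(12) = W(11) + W(10) = 144 + 89 = 233
W(13) = W(12) + W(11) = 233 + 144 = 377
W(14) = W(13) + W(12) = 377 + 233 = 610
W(15) = W(14) + W(13) = 610 + 377 = 987
W(16) = W(15) + W(14) = 987 + 610 = 1597
W(17) = W(16) + W(15) = 1597 + 987 = 2584
W(18) = W(17) + W(16) = 2584 + 1597 = 4181
W(19) = W(18) + W(17) = 4181 + 2584 = 6765
W(20) = W(19) + W(18) = 6765 + 4181 = 10946
W(21) = W(20) + W(19) = 10946 + 6765 = 17711
W(22) = W(21) + W(20) = 17711 + 10946 = 28657
W(23) = W(22) + W(21) = 28657 + 17711 = 46368
W(24) = W(23) + W(22) = 46368 + 28657 = 75025
W(25) = W(24) + W(23) = 75025 + 46368 = 121393
W(26) = W(25) + W(24) = 121393 + 75025 = 196418
W(27) = W(26) + W(25) = 196418 + 121393 = 317811

317811


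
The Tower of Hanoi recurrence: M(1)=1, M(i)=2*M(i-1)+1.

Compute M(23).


M(23) = 2 * M(22) + 1
M(22) = 2 * M(21) + 1
M(21) = 2 * M(20) + 1
M(20) = 2 * M(19) + 1
M(19) = 2 * M(18) + 1
M(18) = 2 * M(17) + 1
M(17) = 2 * M(16) + 1
M(16) = 2 * M(15) + 1
M(15) = 2 * M(14) + 1
M(14) = 2 * M(13) + 1
M(13) = 2 * M(12) + 1
M(12) = 2 * M(11) + 1
M(11) = 2 * M(10) + 1
M(10) = 2 * M(9) + 1
M(9) = 2 * M(8) + 1
M(8) = 2 * M(7) + 1
M(7) = 2 * M(6) + 1
M(6) = 2 * M(5) + 1
M(5) = 2 * M(4) + 1
M(4) = 2 * M(3) + 1
M(3) = 2 * M(2) + 1
M(2) = 2 * M(1) + 1
M(1) = 1  (base case)
M(2) = 2 * 1 + 1 = 3
M(3) = 2 * 3 + 1 = 7
M(4) = 2 * 7 + 1 = 15
M(5) = 2 * 15 + 1 = 31
M(6) = 2 * 31 + 1 = 63
M(7) = 2 * 63 + 1 = 127
M(8) = 2 * 127 + 1 = 255
M(9) = 2 * 255 + 1 = 511
M(10) = 2 * 511 + 1 = 1023
M(11) = 2 * 1023 + 1 = 2047
M(12) = 2 * 2047 + 1 = 4095
M(13) = 2 * 4095 + 1 = 8191
M(14) = 2 * 8191 + 1 = 16383
M(15) = 2 * 16383 + 1 = 32767
M(16) = 2 * 32767 + 1 = 65535
M(17) = 2 * 65535 + 1 = 131071
M(18) = 2 * 131071 + 1 = 262143
M(19) = 2 * 262143 + 1 = 524287
M(20) = 2 * 524287 + 1 = 1048575
M(21) = 2 * 1048575 + 1 = 2097151
M(22) = 2 * 2097151 + 1 = 4194303
M(23) = 2 * 4194303 + 1 = 8388607

8388607


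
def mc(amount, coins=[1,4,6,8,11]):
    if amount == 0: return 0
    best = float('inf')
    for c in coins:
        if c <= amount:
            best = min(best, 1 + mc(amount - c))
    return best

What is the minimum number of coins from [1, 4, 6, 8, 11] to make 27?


Building up with DP:
mc(0) = 0
mc(1) = min(1+mc(0)=1+0=1) = 1
mc(2) = min(1+mc(1)=1+1=2) = 2
mc(3) = min(1+mc(2)=1+2=3) = 3
mc(4) = min(1+mc(3)=1+3=4, 1+mc(0)=1+0=1) = 1
mc(5) = min(1+mc(4)=1+1=2, 1+mc(1)=1+1=2) = 2
mc(6) = min(1+mc(5)=1+2=3, 1+mc(2)=1+2=3, 1+mc(0)=1+0=1) = 1
mc(7) = min(1+mc(6)=1+1=2, 1+mc(3)=1+3=4, 1+mc(1)=1+1=2) = 2
mc(8) = min(1+mc(7)=1+2=3, 1+mc(4)=1+1=2, 1+mc(2)=1+2=3, 1+mc(0)=1+0=1) = 1
mc(9) = min(1+mc(8)=1+1=2, 1+mc(5)=1+2=3, 1+mc(3)=1+3=4, 1+mc(1)=1+1=2) = 2
mc(10) = min(1+mc(9)=1+2=3, 1+mc(6)=1+1=2, 1+mc(4)=1+1=2, 1+mc(2)=1+2=3) = 2
mc(11) = min(1+mc(10)=1+2=3, 1+mc(7)=1+2=3, 1+mc(5)=1+2=3, 1+mc(3)=1+3=4, 1+mc(0)=1+0=1) = 1
mc(12) = min(1+mc(11)=1+1=2, 1+mc(8)=1+1=2, 1+mc(6)=1+1=2, 1+mc(4)=1+1=2, 1+mc(1)=1+1=2) = 2
mc(13) = min(1+mc(12)=1+2=3, 1+mc(9)=1+2=3, 1+mc(7)=1+2=3, 1+mc(5)=1+2=3, 1+mc(2)=1+2=3) = 3
mc(14) = min(1+mc(13)=1+3=4, 1+mc(10)=1+2=3, 1+mc(8)=1+1=2, 1+mc(6)=1+1=2, 1+mc(3)=1+3=4) = 2
mc(15) = min(1+mc(14)=1+2=3, 1+mc(11)=1+1=2, 1+mc(9)=1+2=3, 1+mc(7)=1+2=3, 1+mc(4)=1+1=2) = 2
mc(16) = min(1+mc(15)=1+2=3, 1+mc(12)=1+2=3, 1+mc(10)=1+2=3, 1+mc(8)=1+1=2, 1+mc(5)=1+2=3) = 2
mc(17) = min(1+mc(16)=1+2=3, 1+mc(13)=1+3=4, 1+mc(11)=1+1=2, 1+mc(9)=1+2=3, 1+mc(6)=1+1=2) = 2
mc(18) = min(1+mc(17)=1+2=3, 1+mc(14)=1+2=3, 1+mc(12)=1+2=3, 1+mc(10)=1+2=3, 1+mc(7)=1+2=3) = 3
mc(19) = min(1+mc(18)=1+3=4, 1+mc(15)=1+2=3, 1+mc(13)=1+3=4, 1+mc(11)=1+1=2, 1+mc(8)=1+1=2) = 2
mc(20) = min(1+mc(19)=1+2=3, 1+mc(16)=1+2=3, 1+mc(14)=1+2=3, 1+mc(12)=1+2=3, 1+mc(9)=1+2=3) = 3
mc(21) = min(1+mc(20)=1+3=4, 1+mc(17)=1+2=3, 1+mc(15)=1+2=3, 1+mc(13)=1+3=4, 1+mc(10)=1+2=3) = 3
mc(22) = min(1+mc(21)=1+3=4, 1+mc(18)=1+3=4, 1+mc(16)=1+2=3, 1+mc(14)=1+2=3, 1+mc(11)=1+1=2) = 2
mc(23) = min(1+mc(22)=1+2=3, 1+mc(19)=1+2=3, 1+mc(17)=1+2=3, 1+mc(15)=1+2=3, 1+mc(12)=1+2=3) = 3
mc(24) = min(1+mc(23)=1+3=4, 1+mc(20)=1+3=4, 1+mc(18)=1+3=4, 1+mc(16)=1+2=3, 1+mc(13)=1+3=4) = 3
mc(25) = min(1+mc(24)=1+3=4, 1+mc(21)=1+3=4, 1+mc(19)=1+2=3, 1+mc(17)=1+2=3, 1+mc(14)=1+2=3) = 3
mc(26) = min(1+mc(25)=1+3=4, 1+mc(22)=1+2=3, 1+mc(20)=1+3=4, 1+mc(18)=1+3=4, 1+mc(15)=1+2=3) = 3
mc(27) = min(1+mc(26)=1+3=4, 1+mc(23)=1+3=4, 1+mc(21)=1+3=4, 1+mc(19)=1+2=3, 1+mc(16)=1+2=3) = 3

3


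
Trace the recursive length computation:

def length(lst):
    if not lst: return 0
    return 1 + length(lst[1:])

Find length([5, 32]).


length([5, 32]) = 1 + length([32])
length([32]) = 1 + length([])
length([]) = 0  (base case)
Unwinding: 1 + 1 + 0 = 2

2


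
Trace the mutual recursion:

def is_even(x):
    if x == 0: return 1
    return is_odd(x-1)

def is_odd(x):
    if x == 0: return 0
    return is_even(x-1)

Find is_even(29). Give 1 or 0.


is_even(29) = is_odd(28)
is_odd(28) = is_even(27)
is_even(27) = is_odd(26)
is_odd(26) = is_even(25)
is_even(25) = is_odd(24)
is_odd(24) = is_even(23)
is_even(23) = is_odd(22)
is_odd(22) = is_even(21)
is_even(21) = is_odd(20)
is_odd(20) = is_even(19)
is_even(19) = is_odd(18)
is_odd(18) = is_even(17)
is_even(17) = is_odd(16)
is_odd(16) = is_even(15)
is_even(15) = is_odd(14)
is_odd(14) = is_even(13)
is_even(13) = is_odd(12)
is_odd(12) = is_even(11)
is_even(11) = is_odd(10)
is_odd(10) = is_even(9)
is_even(9) = is_odd(8)
is_odd(8) = is_even(7)
is_even(7) = is_odd(6)
is_odd(6) = is_even(5)
is_even(5) = is_odd(4)
is_odd(4) = is_even(3)
is_even(3) = is_odd(2)
is_odd(2) = is_even(1)
is_even(1) = is_odd(0)
is_odd(0) = 0  (base case)
Result: 0

0


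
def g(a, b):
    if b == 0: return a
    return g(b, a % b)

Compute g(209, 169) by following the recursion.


g(209, 169) = g(169, 40)
g(169, 40) = g(40, 9)
g(40, 9) = g(9, 4)
g(9, 4) = g(4, 1)
g(4, 1) = g(1, 0)
g(1, 0) = 1  (base case)

1


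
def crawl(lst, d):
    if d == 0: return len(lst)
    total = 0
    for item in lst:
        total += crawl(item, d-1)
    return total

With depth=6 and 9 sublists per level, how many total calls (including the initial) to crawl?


At depth 0 (root): 1 call
At depth 1: each of 1 parents calls crawl on 9 children = 9 calls
At depth 2: each of 9 parents calls crawl on 9 children = 81 calls
At depth 3: each of 81 parents calls crawl on 9 children = 729 calls
At depth 4: each of 729 parents calls crawl on 9 children = 6561 calls
At depth 5: each of 6561 parents calls crawl on 9 children = 59049 calls
At depth 6: each of 59049 parents calls crawl on 9 children = 531441 calls
Total: 1 + 9 + 81 + 729 + 6561 + 59049 + 531441 = 597871

597871


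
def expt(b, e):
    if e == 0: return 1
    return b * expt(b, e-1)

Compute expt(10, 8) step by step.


expt(10, 8)
= 10 * expt(10, 7)
= 10 * 10 * expt(10, 6)
= 10 * 10 * 10 * expt(10, 5)
= 10 * 10 * 10 * 10 * expt(10, 4)
= 10 * 10 * 10 * 10 * 10 * expt(10, 3)
= 10 * 10 * 10 * 10 * 10 * 10 * expt(10, 2)
= 10 * 10 * 10 * 10 * 10 * 10 * 10 * expt(10, 1)
= 10 * 10 * 10 * 10 * 10 * 10 * 10 * 10 * expt(10, 0)
= 10 * 10 * 10 * 10 * 10 * 10 * 10 * 10 * 1
= 100000000

100000000


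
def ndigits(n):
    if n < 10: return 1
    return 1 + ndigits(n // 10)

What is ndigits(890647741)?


ndigits(890647741) = 1 + ndigits(89064774)
ndigits(89064774) = 1 + ndigits(8906477)
ndigits(8906477) = 1 + ndigits(890647)
ndigits(890647) = 1 + ndigits(89064)
ndigits(89064) = 1 + ndigits(8906)
ndigits(8906) = 1 + ndigits(890)
ndigits(890) = 1 + ndigits(89)
ndigits(89) = 1 + ndigits(8)
ndigits(8) = 1  (base case: 8 < 10)
Unwinding: 1 + 1 + 1 + 1 + 1 + 1 + 1 + 1 + 1 = 9

9


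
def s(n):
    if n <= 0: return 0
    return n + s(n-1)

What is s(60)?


s(60)
= 60 + 59 + 58 + 57 + 56 + 55 + 54 + 53 + 52 + 51 + 50 + 49 + 48 + 47 + 46 + 45 + 44 + 43 + 42 + 41 + 40 + 39 + 38 + 37 + 36 + 35 + 34 + 33 + 32 + 31 + 30 + 29 + 28 + 27 + 26 + 25 + 24 + 23 + 22 + 21 + 20 + 19 + 18 + 17 + 16 + 15 + 14 + 13 + 12 + 11 + 10 + 9 + 8 + 7 + 6 + 5 + 4 + 3 + 2 + 1 + s(0)
= 60 + 59 + 58 + 57 + 56 + 55 + 54 + 53 + 52 + 51 + 50 + 49 + 48 + 47 + 46 + 45 + 44 + 43 + 42 + 41 + 40 + 39 + 38 + 37 + 36 + 35 + 34 + 33 + 32 + 31 + 30 + 29 + 28 + 27 + 26 + 25 + 24 + 23 + 22 + 21 + 20 + 19 + 18 + 17 + 16 + 15 + 14 + 13 + 12 + 11 + 10 + 9 + 8 + 7 + 6 + 5 + 4 + 3 + 2 + 1 + 0
= 1830

1830


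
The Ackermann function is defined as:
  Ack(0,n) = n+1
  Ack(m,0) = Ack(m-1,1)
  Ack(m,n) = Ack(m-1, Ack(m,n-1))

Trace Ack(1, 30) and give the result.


Ack(1, 30) = Ack(0, Ack(1, 29))
  Ack(1, 29) = Ack(0, Ack(1, 28))
    Ack(1, 28) = Ack(0, Ack(1, 27))
      Ack(1, 27) = Ack(0, Ack(1, 26))
        Ack(1, 26) = Ack(0, Ack(1, 25))
          Ack(1, 25) = Ack(0, Ack(1, 24))
          Ack(1, 24) = Ack(0, Ack(1, 23))
          Ack(1, 23) = Ack(0, Ack(1, 22))
          Ack(1, 22) = Ack(0, Ack(1, 21))
          Ack(1, 21) = Ack(0, Ack(1, 20))
          Ack(1, 20) = Ack(0, Ack(1, 19))
          Ack(1, 19) = Ack(0, Ack(1, 18))
          Ack(1, 18) = Ack(0, Ack(1, 17))
          Ack(1, 17) = Ack(0, Ack(1, 16))
          Ack(1, 16) = Ack(0, Ack(1, 15))
          Ack(1, 15) = Ack(0, Ack(1, 14))
          Ack(1, 14) = Ack(0, Ack(1, 13))
          Ack(1, 13) = Ack(0, Ack(1, 12))
          Ack(1, 12) = Ack(0, Ack(1, 11))
          Ack(1, 11) = Ack(0, Ack(1, 10))
          Ack(1, 10) = Ack(0, Ack(1, 9))
          Ack(1, 9) = Ack(0, Ack(1, 8))
          Ack(1, 8) = Ack(0, Ack(1, 7))
          Ack(1, 7) = Ack(0, Ack(1, 6))
          Ack(1, 6) = Ack(0, Ack(1, 5))
... (trace truncated)
Result: Ack(1, 30) = 32

32


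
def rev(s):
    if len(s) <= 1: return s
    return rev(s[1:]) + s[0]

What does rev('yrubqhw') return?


rev('yrubqhw') = rev('rubqhw') + 'y'
rev('rubqhw') = rev('ubqhw') + 'r'
rev('ubqhw') = rev('bqhw') + 'u'
rev('bqhw') = rev('qhw') + 'b'
rev('qhw') = rev('hw') + 'q'
rev('hw') = rev('w') + 'h'
rev('w') = 'w'  (base case)
Concatenating: 'w' + 'h' + 'q' + 'b' + 'u' + 'r' + 'y' = 'whqbury'

whqbury


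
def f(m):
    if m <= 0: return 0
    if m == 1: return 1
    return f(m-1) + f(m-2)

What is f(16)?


Computing f(16) bottom-up:
f(0) = 0
f(1) = 1
f(2) = f(1) + f(0) = 1 + 0 = 1
f(3) = f(2) + f(1) = 1 + 1 = 2
f(4) = f(3) + f(2) = 2 + 1 = 3
f(5) = f(4) + f(3) = 3 + 2 = 5
f(6) = f(5) + f(4) = 5 + 3 = 8
f(7) = f(6) + f(5) = 8 + 5 = 13
f(8) = f(7) + f(6) = 13 + 8 = 21
f(9) = f(8) + f(7) = 21 + 13 = 34
f(10) = f(9) + f(8) = 34 + 21 = 55
f(11) = f(10) + f(9) = 55 + 34 = 89
f(12) = f(11) + f(10) = 89 + 55 = 144
f(13) = f(12) + f(11) = 144 + 89 = 233
f(14) = f(13) + f(12) = 233 + 144 = 377
f(15) = f(14) + f(13) = 377 + 233 = 610
f(16) = f(15) + f(14) = 610 + 377 = 987

987


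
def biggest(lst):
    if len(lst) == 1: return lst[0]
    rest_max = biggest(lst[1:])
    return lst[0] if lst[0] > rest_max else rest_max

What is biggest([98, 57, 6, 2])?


biggest([98, 57, 6, 2]): compare 98 with biggest([57, 6, 2])
biggest([57, 6, 2]): compare 57 with biggest([6, 2])
biggest([6, 2]): compare 6 with biggest([2])
biggest([2]) = 2  (base case)
Compare 6 with 2 -> 6
Compare 57 with 6 -> 57
Compare 98 with 57 -> 98

98


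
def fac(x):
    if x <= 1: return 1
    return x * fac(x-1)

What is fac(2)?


fac(2)
= 2 * fac(1)
= 2 * 1
= 2

2


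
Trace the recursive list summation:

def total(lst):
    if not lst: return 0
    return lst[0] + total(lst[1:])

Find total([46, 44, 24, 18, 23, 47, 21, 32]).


total([46, 44, 24, 18, 23, 47, 21, 32]) = 46 + total([44, 24, 18, 23, 47, 21, 32])
total([44, 24, 18, 23, 47, 21, 32]) = 44 + total([24, 18, 23, 47, 21, 32])
total([24, 18, 23, 47, 21, 32]) = 24 + total([18, 23, 47, 21, 32])
total([18, 23, 47, 21, 32]) = 18 + total([23, 47, 21, 32])
total([23, 47, 21, 32]) = 23 + total([47, 21, 32])
total([47, 21, 32]) = 47 + total([21, 32])
total([21, 32]) = 21 + total([32])
total([32]) = 32 + total([])
total([]) = 0  (base case)
Total: 46 + 44 + 24 + 18 + 23 + 47 + 21 + 32 + 0 = 255

255


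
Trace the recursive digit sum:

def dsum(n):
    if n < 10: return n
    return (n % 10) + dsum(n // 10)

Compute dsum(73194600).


dsum(73194600) = 0 + dsum(7319460)
dsum(7319460) = 0 + dsum(731946)
dsum(731946) = 6 + dsum(73194)
dsum(73194) = 4 + dsum(7319)
dsum(7319) = 9 + dsum(731)
dsum(731) = 1 + dsum(73)
dsum(73) = 3 + dsum(7)
dsum(7) = 7  (base case)
Total: 0 + 0 + 6 + 4 + 9 + 1 + 3 + 7 = 30

30


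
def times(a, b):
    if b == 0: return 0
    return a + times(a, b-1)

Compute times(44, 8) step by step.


times(44, 8) = 44 + times(44, 7)
times(44, 7) = 44 + times(44, 6)
times(44, 6) = 44 + times(44, 5)
times(44, 5) = 44 + times(44, 4)
times(44, 4) = 44 + times(44, 3)
times(44, 3) = 44 + times(44, 2)
times(44, 2) = 44 + times(44, 1)
times(44, 1) = 44 + times(44, 0)
times(44, 0) = 0  (base case)
Total: 44 + 44 + 44 + 44 + 44 + 44 + 44 + 44 + 0 = 352

352


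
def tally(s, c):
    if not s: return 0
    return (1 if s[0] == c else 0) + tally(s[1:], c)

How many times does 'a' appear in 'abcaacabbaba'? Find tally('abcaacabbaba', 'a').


s[0]='a' == 'a' -> 1
s[0]='b' != 'a' -> 0
s[0]='c' != 'a' -> 0
s[0]='a' == 'a' -> 1
s[0]='a' == 'a' -> 1
s[0]='c' != 'a' -> 0
s[0]='a' == 'a' -> 1
s[0]='b' != 'a' -> 0
s[0]='b' != 'a' -> 0
s[0]='a' == 'a' -> 1
s[0]='b' != 'a' -> 0
s[0]='a' == 'a' -> 1
Sum: 1 + 0 + 0 + 1 + 1 + 0 + 1 + 0 + 0 + 1 + 0 + 1 = 6

6


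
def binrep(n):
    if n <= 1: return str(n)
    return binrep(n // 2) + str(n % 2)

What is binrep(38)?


binrep(38) = binrep(19) + '0'
binrep(19) = binrep(9) + '1'
binrep(9) = binrep(4) + '1'
binrep(4) = binrep(2) + '0'
binrep(2) = binrep(1) + '0'
binrep(1) = '1'  (base case)
Concatenating: '1' + '0' + '0' + '1' + '1' + '0' = '100110'

100110


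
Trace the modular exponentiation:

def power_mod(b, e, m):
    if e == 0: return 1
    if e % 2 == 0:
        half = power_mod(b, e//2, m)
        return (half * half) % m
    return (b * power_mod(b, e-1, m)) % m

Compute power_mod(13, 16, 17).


power_mod(13, 16, 17): e is even, compute power_mod(13, 8, 17)
  power_mod(13, 8, 17): e is even, compute power_mod(13, 4, 17)
    power_mod(13, 4, 17): e is even, compute power_mod(13, 2, 17)
      power_mod(13, 2, 17): e is even, compute power_mod(13, 1, 17)
        power_mod(13, 1, 17): e is odd, compute power_mod(13, 0, 17)
          power_mod(13, 0, 17) = 1
        (13 * 1) % 17 = 13
      half=13, (13*13) % 17 = 16
    half=16, (16*16) % 17 = 1
  half=1, (1*1) % 17 = 1
half=1, (1*1) % 17 = 1

1


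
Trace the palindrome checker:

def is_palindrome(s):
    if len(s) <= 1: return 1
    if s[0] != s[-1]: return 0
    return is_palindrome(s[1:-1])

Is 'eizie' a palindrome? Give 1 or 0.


is_palindrome('eizie'): s[0]='e' == s[-1]='e' -> check is_palindrome('izi')
is_palindrome('izi'): s[0]='i' == s[-1]='i' -> check is_palindrome('z')
is_palindrome('z'): len <= 1 -> return 1  (base case)
Result: 1 (palindrome)

1


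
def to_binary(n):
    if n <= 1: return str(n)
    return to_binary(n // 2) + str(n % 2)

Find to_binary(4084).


to_binary(4084) = to_binary(2042) + '0'
to_binary(2042) = to_binary(1021) + '0'
to_binary(1021) = to_binary(510) + '1'
to_binary(510) = to_binary(255) + '0'
to_binary(255) = to_binary(127) + '1'
to_binary(127) = to_binary(63) + '1'
to_binary(63) = to_binary(31) + '1'
to_binary(31) = to_binary(15) + '1'
to_binary(15) = to_binary(7) + '1'
to_binary(7) = to_binary(3) + '1'
to_binary(3) = to_binary(1) + '1'
to_binary(1) = '1'  (base case)
Concatenating: '1' + '1' + '1' + '1' + '1' + '1' + '1' + '1' + '0' + '1' + '0' + '0' = '111111110100'

111111110100


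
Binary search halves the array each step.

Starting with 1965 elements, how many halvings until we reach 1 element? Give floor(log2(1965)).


1965 / 2 = 982
982 / 2 = 491
491 / 2 = 245
245 / 2 = 122
122 / 2 = 61
61 / 2 = 30
30 / 2 = 15
15 / 2 = 7
7 / 2 = 3
3 / 2 = 1
Reached 1 after 10 halvings

10


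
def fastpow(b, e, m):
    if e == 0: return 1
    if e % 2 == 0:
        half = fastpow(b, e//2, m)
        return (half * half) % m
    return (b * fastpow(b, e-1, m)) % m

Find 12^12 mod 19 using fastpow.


fastpow(12, 12, 19): e is even, compute fastpow(12, 6, 19)
  fastpow(12, 6, 19): e is even, compute fastpow(12, 3, 19)
    fastpow(12, 3, 19): e is odd, compute fastpow(12, 2, 19)
      fastpow(12, 2, 19): e is even, compute fastpow(12, 1, 19)
        fastpow(12, 1, 19): e is odd, compute fastpow(12, 0, 19)
          fastpow(12, 0, 19) = 1
        (12 * 1) % 19 = 12
      half=12, (12*12) % 19 = 11
    (12 * 11) % 19 = 18
  half=18, (18*18) % 19 = 1
half=1, (1*1) % 19 = 1

1


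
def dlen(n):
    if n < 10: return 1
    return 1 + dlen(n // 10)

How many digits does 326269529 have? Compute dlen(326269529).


dlen(326269529) = 1 + dlen(32626952)
dlen(32626952) = 1 + dlen(3262695)
dlen(3262695) = 1 + dlen(326269)
dlen(326269) = 1 + dlen(32626)
dlen(32626) = 1 + dlen(3262)
dlen(3262) = 1 + dlen(326)
dlen(326) = 1 + dlen(32)
dlen(32) = 1 + dlen(3)
dlen(3) = 1  (base case: 3 < 10)
Unwinding: 1 + 1 + 1 + 1 + 1 + 1 + 1 + 1 + 1 = 9

9


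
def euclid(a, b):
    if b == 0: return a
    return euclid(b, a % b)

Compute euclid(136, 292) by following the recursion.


euclid(136, 292) = euclid(292, 136)
euclid(292, 136) = euclid(136, 20)
euclid(136, 20) = euclid(20, 16)
euclid(20, 16) = euclid(16, 4)
euclid(16, 4) = euclid(4, 0)
euclid(4, 0) = 4  (base case)

4


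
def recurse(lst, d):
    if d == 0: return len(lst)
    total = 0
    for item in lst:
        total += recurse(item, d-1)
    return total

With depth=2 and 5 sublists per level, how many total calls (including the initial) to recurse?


At depth 0 (root): 1 call
At depth 1: each of 1 parents calls recurse on 5 children = 5 calls
At depth 2: each of 5 parents calls recurse on 5 children = 25 calls
Total: 1 + 5 + 25 = 31

31


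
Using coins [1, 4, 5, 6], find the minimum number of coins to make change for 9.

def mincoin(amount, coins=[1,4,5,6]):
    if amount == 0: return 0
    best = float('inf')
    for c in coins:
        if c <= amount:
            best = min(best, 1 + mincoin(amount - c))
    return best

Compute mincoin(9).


Building up with DP:
mincoin(0) = 0
mincoin(1) = min(1+mincoin(0)=1+0=1) = 1
mincoin(2) = min(1+mincoin(1)=1+1=2) = 2
mincoin(3) = min(1+mincoin(2)=1+2=3) = 3
mincoin(4) = min(1+mincoin(3)=1+3=4, 1+mincoin(0)=1+0=1) = 1
mincoin(5) = min(1+mincoin(4)=1+1=2, 1+mincoin(1)=1+1=2, 1+mincoin(0)=1+0=1) = 1
mincoin(6) = min(1+mincoin(5)=1+1=2, 1+mincoin(2)=1+2=3, 1+mincoin(1)=1+1=2, 1+mincoin(0)=1+0=1) = 1
mincoin(7) = min(1+mincoin(6)=1+1=2, 1+mincoin(3)=1+3=4, 1+mincoin(2)=1+2=3, 1+mincoin(1)=1+1=2) = 2
mincoin(8) = min(1+mincoin(7)=1+2=3, 1+mincoin(4)=1+1=2, 1+mincoin(3)=1+3=4, 1+mincoin(2)=1+2=3) = 2
mincoin(9) = min(1+mincoin(8)=1+2=3, 1+mincoin(5)=1+1=2, 1+mincoin(4)=1+1=2, 1+mincoin(3)=1+3=4) = 2

2


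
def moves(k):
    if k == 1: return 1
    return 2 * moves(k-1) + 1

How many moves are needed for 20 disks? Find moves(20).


moves(20) = 2 * moves(19) + 1
moves(19) = 2 * moves(18) + 1
moves(18) = 2 * moves(17) + 1
moves(17) = 2 * moves(16) + 1
moves(16) = 2 * moves(15) + 1
moves(15) = 2 * moves(14) + 1
moves(14) = 2 * moves(13) + 1
moves(13) = 2 * moves(12) + 1
moves(12) = 2 * moves(11) + 1
moves(11) = 2 * moves(10) + 1
moves(10) = 2 * moves(9) + 1
moves(9) = 2 * moves(8) + 1
moves(8) = 2 * moves(7) + 1
moves(7) = 2 * moves(6) + 1
moves(6) = 2 * moves(5) + 1
moves(5) = 2 * moves(4) + 1
moves(4) = 2 * moves(3) + 1
moves(3) = 2 * moves(2) + 1
moves(2) = 2 * moves(1) + 1
moves(1) = 1  (base case)
moves(2) = 2 * 1 + 1 = 3
moves(3) = 2 * 3 + 1 = 7
moves(4) = 2 * 7 + 1 = 15
moves(5) = 2 * 15 + 1 = 31
moves(6) = 2 * 31 + 1 = 63
moves(7) = 2 * 63 + 1 = 127
moves(8) = 2 * 127 + 1 = 255
moves(9) = 2 * 255 + 1 = 511
moves(10) = 2 * 511 + 1 = 1023
moves(11) = 2 * 1023 + 1 = 2047
moves(12) = 2 * 2047 + 1 = 4095
moves(13) = 2 * 4095 + 1 = 8191
moves(14) = 2 * 8191 + 1 = 16383
moves(15) = 2 * 16383 + 1 = 32767
moves(16) = 2 * 32767 + 1 = 65535
moves(17) = 2 * 65535 + 1 = 131071
moves(18) = 2 * 131071 + 1 = 262143
moves(19) = 2 * 262143 + 1 = 524287
moves(20) = 2 * 524287 + 1 = 1048575

1048575


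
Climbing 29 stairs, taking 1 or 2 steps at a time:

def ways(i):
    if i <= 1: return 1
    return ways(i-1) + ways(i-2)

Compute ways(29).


Building up from base cases:
ways(0) = 1
ways(1) = 1
ways(2) = ways(1) + ways(0) = 1 + 1 = 2
ways(3) = ways(2) + ways(1) = 2 + 1 = 3
ways(4) = ways(3) + ways(2) = 3 + 2 = 5
ways(5) = ways(4) + ways(3) = 5 + 3 = 8
ways(6) = ways(5) + ways(4) = 8 + 5 = 13
ways(7) = ways(6) + ways(5) = 13 + 8 = 21
ways(8) = ways(7) + ways(6) = 21 + 13 = 34
ways(9) = ways(8) + ways(7) = 34 + 21 = 55
ways(10) = ways(9) + ways(8) = 55 + 34 = 89
ways(11) = ways(10) + ways(9) = 89 + 55 = 144
ways(12) = ways(11) + ways(10) = 144 + 89 = 233
ways(13) = ways(12) + ways(11) = 233 + 144 = 377
ways(14) = ways(13) + ways(12) = 377 + 233 = 610
ways(15) = ways(14) + ways(13) = 610 + 377 = 987
ways(16) = ways(15) + ways(14) = 987 + 610 = 1597
ways(17) = ways(16) + ways(15) = 1597 + 987 = 2584
ways(18) = ways(17) + ways(16) = 2584 + 1597 = 4181
ways(19) = ways(18) + ways(17) = 4181 + 2584 = 6765
ways(20) = ways(19) + ways(18) = 6765 + 4181 = 10946
ways(21) = ways(20) + ways(19) = 10946 + 6765 = 17711
ways(22) = ways(21) + ways(20) = 17711 + 10946 = 28657
ways(23) = ways(22) + ways(21) = 28657 + 17711 = 46368
ways(24) = ways(23) + ways(22) = 46368 + 28657 = 75025
ways(25) = ways(24) + ways(23) = 75025 + 46368 = 121393
ways(26) = ways(25) + ways(24) = 121393 + 75025 = 196418
ways(27) = ways(26) + ways(25) = 196418 + 121393 = 317811
ways(28) = ways(27) + ways(26) = 317811 + 196418 = 514229
ways(29) = ways(28) + ways(27) = 514229 + 317811 = 832040

832040


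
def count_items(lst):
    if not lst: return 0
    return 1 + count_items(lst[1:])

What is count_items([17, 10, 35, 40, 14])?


count_items([17, 10, 35, 40, 14]) = 1 + count_items([10, 35, 40, 14])
count_items([10, 35, 40, 14]) = 1 + count_items([35, 40, 14])
count_items([35, 40, 14]) = 1 + count_items([40, 14])
count_items([40, 14]) = 1 + count_items([14])
count_items([14]) = 1 + count_items([])
count_items([]) = 0  (base case)
Unwinding: 1 + 1 + 1 + 1 + 1 + 0 = 5

5


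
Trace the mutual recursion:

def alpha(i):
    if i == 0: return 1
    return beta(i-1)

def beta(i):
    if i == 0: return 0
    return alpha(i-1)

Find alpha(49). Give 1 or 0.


alpha(49) = beta(48)
beta(48) = alpha(47)
alpha(47) = beta(46)
beta(46) = alpha(45)
alpha(45) = beta(44)
beta(44) = alpha(43)
alpha(43) = beta(42)
beta(42) = alpha(41)
alpha(41) = beta(40)
beta(40) = alpha(39)
alpha(39) = beta(38)
beta(38) = alpha(37)
alpha(37) = beta(36)
beta(36) = alpha(35)
alpha(35) = beta(34)
beta(34) = alpha(33)
alpha(33) = beta(32)
beta(32) = alpha(31)
alpha(31) = beta(30)
beta(30) = alpha(29)
alpha(29) = beta(28)
beta(28) = alpha(27)
alpha(27) = beta(26)
beta(26) = alpha(25)
alpha(25) = beta(24)
beta(24) = alpha(23)
alpha(23) = beta(22)
beta(22) = alpha(21)
alpha(21) = beta(20)
beta(20) = alpha(19)
alpha(19) = beta(18)
beta(18) = alpha(17)
alpha(17) = beta(16)
beta(16) = alpha(15)
alpha(15) = beta(14)
beta(14) = alpha(13)
alpha(13) = beta(12)
beta(12) = alpha(11)
alpha(11) = beta(10)
beta(10) = alpha(9)
alpha(9) = beta(8)
beta(8) = alpha(7)
alpha(7) = beta(6)
beta(6) = alpha(5)
alpha(5) = beta(4)
beta(4) = alpha(3)
alpha(3) = beta(2)
beta(2) = alpha(1)
alpha(1) = beta(0)
beta(0) = 0  (base case)
Result: 0

0


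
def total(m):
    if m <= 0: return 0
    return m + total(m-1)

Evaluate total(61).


total(61)
= 61 + 60 + 59 + 58 + 57 + 56 + 55 + 54 + 53 + 52 + 51 + 50 + 49 + 48 + 47 + 46 + 45 + 44 + 43 + 42 + 41 + 40 + 39 + 38 + 37 + 36 + 35 + 34 + 33 + 32 + 31 + 30 + 29 + 28 + 27 + 26 + 25 + 24 + 23 + 22 + 21 + 20 + 19 + 18 + 17 + 16 + 15 + 14 + 13 + 12 + 11 + 10 + 9 + 8 + 7 + 6 + 5 + 4 + 3 + 2 + 1 + total(0)
= 61 + 60 + 59 + 58 + 57 + 56 + 55 + 54 + 53 + 52 + 51 + 50 + 49 + 48 + 47 + 46 + 45 + 44 + 43 + 42 + 41 + 40 + 39 + 38 + 37 + 36 + 35 + 34 + 33 + 32 + 31 + 30 + 29 + 28 + 27 + 26 + 25 + 24 + 23 + 22 + 21 + 20 + 19 + 18 + 17 + 16 + 15 + 14 + 13 + 12 + 11 + 10 + 9 + 8 + 7 + 6 + 5 + 4 + 3 + 2 + 1 + 0
= 1891

1891


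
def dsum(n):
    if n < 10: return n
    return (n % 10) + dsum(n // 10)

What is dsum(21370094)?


dsum(21370094) = 4 + dsum(2137009)
dsum(2137009) = 9 + dsum(213700)
dsum(213700) = 0 + dsum(21370)
dsum(21370) = 0 + dsum(2137)
dsum(2137) = 7 + dsum(213)
dsum(213) = 3 + dsum(21)
dsum(21) = 1 + dsum(2)
dsum(2) = 2  (base case)
Total: 4 + 9 + 0 + 0 + 7 + 3 + 1 + 2 = 26

26


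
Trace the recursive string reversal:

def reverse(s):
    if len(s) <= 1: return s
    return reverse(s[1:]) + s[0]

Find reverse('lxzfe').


reverse('lxzfe') = reverse('xzfe') + 'l'
reverse('xzfe') = reverse('zfe') + 'x'
reverse('zfe') = reverse('fe') + 'z'
reverse('fe') = reverse('e') + 'f'
reverse('e') = 'e'  (base case)
Concatenating: 'e' + 'f' + 'z' + 'x' + 'l' = 'efzxl'

efzxl


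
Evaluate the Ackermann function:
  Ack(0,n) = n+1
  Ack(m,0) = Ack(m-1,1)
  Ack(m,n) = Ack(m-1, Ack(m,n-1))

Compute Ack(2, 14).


Ack(2, 14) = Ack(1, Ack(2, 13))
  Ack(2, 13) = Ack(1, Ack(2, 12))
    Ack(2, 12) = Ack(1, Ack(2, 11))
      Ack(2, 11) = Ack(1, Ack(2, 10))
        Ack(2, 10) = Ack(1, Ack(2, 9))
          Ack(2, 9) = Ack(1, Ack(2, 8))
          Ack(2, 8) = Ack(1, Ack(2, 7))
          Ack(2, 7) = Ack(1, Ack(2, 6))
          Ack(2, 6) = Ack(1, Ack(2, 5))
          Ack(2, 5) = Ack(1, Ack(2, 4))
          Ack(2, 4) = Ack(1, Ack(2, 3))
          Ack(2, 3) = Ack(1, Ack(2, 2))
          Ack(2, 2) = Ack(1, Ack(2, 1))
          Ack(2, 1) = Ack(1, Ack(2, 0))
          Ack(2, 0) = Ack(1, 1)
          Ack(1, 1) = Ack(0, Ack(1, 0))
          Ack(1, 0) = Ack(0, 1)
          Ack(0, 1) = 2
            = Ack(0, 2)
          Ack(0, 2) = 3
            = Ack(1, 3)
          Ack(1, 3) = Ack(0, Ack(1, 2))
          Ack(1, 2) = Ack(0, Ack(1, 1))
          Ack(1, 1) = Ack(0, Ack(1, 0))
          Ack(1, 0) = Ack(0, 1)
... (trace truncated)
Result: Ack(2, 14) = 31

31


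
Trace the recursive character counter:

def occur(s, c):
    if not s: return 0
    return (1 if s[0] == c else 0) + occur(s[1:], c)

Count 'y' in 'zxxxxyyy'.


s[0]='z' != 'y' -> 0
s[0]='x' != 'y' -> 0
s[0]='x' != 'y' -> 0
s[0]='x' != 'y' -> 0
s[0]='x' != 'y' -> 0
s[0]='y' == 'y' -> 1
s[0]='y' == 'y' -> 1
s[0]='y' == 'y' -> 1
Sum: 0 + 0 + 0 + 0 + 0 + 1 + 1 + 1 = 3

3


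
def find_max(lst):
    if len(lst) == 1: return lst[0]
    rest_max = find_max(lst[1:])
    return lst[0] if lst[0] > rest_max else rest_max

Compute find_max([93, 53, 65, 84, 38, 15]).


find_max([93, 53, 65, 84, 38, 15]): compare 93 with find_max([53, 65, 84, 38, 15])
find_max([53, 65, 84, 38, 15]): compare 53 with find_max([65, 84, 38, 15])
find_max([65, 84, 38, 15]): compare 65 with find_max([84, 38, 15])
find_max([84, 38, 15]): compare 84 with find_max([38, 15])
find_max([38, 15]): compare 38 with find_max([15])
find_max([15]) = 15  (base case)
Compare 38 with 15 -> 38
Compare 84 with 38 -> 84
Compare 65 with 84 -> 84
Compare 53 with 84 -> 84
Compare 93 with 84 -> 93

93


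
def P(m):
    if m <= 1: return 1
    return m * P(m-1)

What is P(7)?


P(7)
= 7 * P(6)
= 7 * 6 * P(5)
= 7 * 6 * 5 * P(4)
= 7 * 6 * 5 * 4 * P(3)
= 7 * 6 * 5 * 4 * 3 * P(2)
= 7 * 6 * 5 * 4 * 3 * 2 * P(1)
= 7 * 6 * 5 * 4 * 3 * 2 * 1
= 5040

5040


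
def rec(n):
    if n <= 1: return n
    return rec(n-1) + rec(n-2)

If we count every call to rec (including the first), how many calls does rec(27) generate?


Let C(n) = total calls for rec(n)
C(0) = 1, C(1) = 1
C(2) = 1 + C(1) + C(0) = 1 + 1 + 1 = 3
C(3) = 1 + C(2) + C(1) = 1 + 3 + 1 = 5
C(4) = 1 + C(3) + C(2) = 1 + 5 + 3 = 9
C(5) = 1 + C(4) + C(3) = 1 + 9 + 5 = 15
C(6) = 1 + C(5) + C(4) = 1 + 15 + 9 = 25
C(7) = 1 + C(6) + C(5) = 1 + 25 + 15 = 41
C(8) = 1 + C(7) + C(6) = 1 + 41 + 25 = 67
C(9) = 1 + C(8) + C(7) = 1 + 67 + 41 = 109
C(10) = 1 + C(9) + C(8) = 1 + 109 + 67 = 177
C(11) = 1 + C(10) + C(9) = 1 + 177 + 109 = 287
C(12) = 1 + C(11) + C(10) = 1 + 287 + 177 = 465
C(13) = 1 + C(12) + C(11) = 1 + 465 + 287 = 753
C(14) = 1 + C(13) + C(12) = 1 + 753 + 465 = 1219
C(15) = 1 + C(14) + C(13) = 1 + 1219 + 753 = 1973
C(16) = 1 + C(15) + C(14) = 1 + 1973 + 1219 = 3193
C(17) = 1 + C(16) + C(15) = 1 + 3193 + 1973 = 5167
C(18) = 1 + C(17) + C(16) = 1 + 5167 + 3193 = 8361
C(19) = 1 + C(18) + C(17) = 1 + 8361 + 5167 = 13529
C(20) = 1 + C(19) + C(18) = 1 + 13529 + 8361 = 21891
C(21) = 1 + C(20) + C(19) = 1 + 21891 + 13529 = 35421
C(22) = 1 + C(21) + C(20) = 1 + 35421 + 21891 = 57313
C(23) = 1 + C(22) + C(21) = 1 + 57313 + 35421 = 92735
C(24) = 1 + C(23) + C(22) = 1 + 92735 + 57313 = 150049
C(25) = 1 + C(24) + C(23) = 1 + 150049 + 92735 = 242785
C(26) = 1 + C(25) + C(24) = 1 + 242785 + 150049 = 392835
C(27) = 1 + C(26) + C(25) = 1 + 392835 + 242785 = 635621

635621


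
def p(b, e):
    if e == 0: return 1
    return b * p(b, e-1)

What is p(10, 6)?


p(10, 6)
= 10 * p(10, 5)
= 10 * 10 * p(10, 4)
= 10 * 10 * 10 * p(10, 3)
= 10 * 10 * 10 * 10 * p(10, 2)
= 10 * 10 * 10 * 10 * 10 * p(10, 1)
= 10 * 10 * 10 * 10 * 10 * 10 * p(10, 0)
= 10 * 10 * 10 * 10 * 10 * 10 * 1
= 1000000

1000000


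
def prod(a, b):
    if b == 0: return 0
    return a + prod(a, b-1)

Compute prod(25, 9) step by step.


prod(25, 9) = 25 + prod(25, 8)
prod(25, 8) = 25 + prod(25, 7)
prod(25, 7) = 25 + prod(25, 6)
prod(25, 6) = 25 + prod(25, 5)
prod(25, 5) = 25 + prod(25, 4)
prod(25, 4) = 25 + prod(25, 3)
prod(25, 3) = 25 + prod(25, 2)
prod(25, 2) = 25 + prod(25, 1)
prod(25, 1) = 25 + prod(25, 0)
prod(25, 0) = 0  (base case)
Total: 25 + 25 + 25 + 25 + 25 + 25 + 25 + 25 + 25 + 0 = 225

225


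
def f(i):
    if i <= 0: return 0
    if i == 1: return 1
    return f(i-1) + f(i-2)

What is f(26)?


Computing f(26) bottom-up:
f(0) = 0
f(1) = 1
f(2) = f(1) + f(0) = 1 + 0 = 1
f(3) = f(2) + f(1) = 1 + 1 = 2
f(4) = f(3) + f(2) = 2 + 1 = 3
f(5) = f(4) + f(3) = 3 + 2 = 5
f(6) = f(5) + f(4) = 5 + 3 = 8
f(7) = f(6) + f(5) = 8 + 5 = 13
f(8) = f(7) + f(6) = 13 + 8 = 21
f(9) = f(8) + f(7) = 21 + 13 = 34
f(10) = f(9) + f(8) = 34 + 21 = 55
f(11) = f(10) + f(9) = 55 + 34 = 89
f(12) = f(11) + f(10) = 89 + 55 = 144
f(13) = f(12) + f(11) = 144 + 89 = 233
f(14) = f(13) + f(12) = 233 + 144 = 377
f(15) = f(14) + f(13) = 377 + 233 = 610
f(16) = f(15) + f(14) = 610 + 377 = 987
f(17) = f(16) + f(15) = 987 + 610 = 1597
f(18) = f(17) + f(16) = 1597 + 987 = 2584
f(19) = f(18) + f(17) = 2584 + 1597 = 4181
f(20) = f(19) + f(18) = 4181 + 2584 = 6765
f(21) = f(20) + f(19) = 6765 + 4181 = 10946
f(22) = f(21) + f(20) = 10946 + 6765 = 17711
f(23) = f(22) + f(21) = 17711 + 10946 = 28657
f(24) = f(23) + f(22) = 28657 + 17711 = 46368
f(25) = f(24) + f(23) = 46368 + 28657 = 75025
f(26) = f(25) + f(24) = 75025 + 46368 = 121393

121393


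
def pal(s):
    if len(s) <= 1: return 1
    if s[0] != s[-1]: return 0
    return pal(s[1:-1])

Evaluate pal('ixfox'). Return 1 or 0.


pal('ixfox'): s[0]='i' != s[-1]='x' -> return 0
Result: 0 (not a palindrome)

0


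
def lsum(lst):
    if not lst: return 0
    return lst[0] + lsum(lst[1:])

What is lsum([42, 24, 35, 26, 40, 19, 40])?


lsum([42, 24, 35, 26, 40, 19, 40]) = 42 + lsum([24, 35, 26, 40, 19, 40])
lsum([24, 35, 26, 40, 19, 40]) = 24 + lsum([35, 26, 40, 19, 40])
lsum([35, 26, 40, 19, 40]) = 35 + lsum([26, 40, 19, 40])
lsum([26, 40, 19, 40]) = 26 + lsum([40, 19, 40])
lsum([40, 19, 40]) = 40 + lsum([19, 40])
lsum([19, 40]) = 19 + lsum([40])
lsum([40]) = 40 + lsum([])
lsum([]) = 0  (base case)
Total: 42 + 24 + 35 + 26 + 40 + 19 + 40 + 0 = 226

226


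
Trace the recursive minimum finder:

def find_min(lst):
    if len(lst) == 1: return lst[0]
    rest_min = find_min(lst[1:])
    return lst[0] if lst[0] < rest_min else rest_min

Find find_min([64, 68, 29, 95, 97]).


find_min([64, 68, 29, 95, 97]): compare 64 with find_min([68, 29, 95, 97])
find_min([68, 29, 95, 97]): compare 68 with find_min([29, 95, 97])
find_min([29, 95, 97]): compare 29 with find_min([95, 97])
find_min([95, 97]): compare 95 with find_min([97])
find_min([97]) = 97  (base case)
Compare 95 with 97 -> 95
Compare 29 with 95 -> 29
Compare 68 with 29 -> 29
Compare 64 with 29 -> 29

29


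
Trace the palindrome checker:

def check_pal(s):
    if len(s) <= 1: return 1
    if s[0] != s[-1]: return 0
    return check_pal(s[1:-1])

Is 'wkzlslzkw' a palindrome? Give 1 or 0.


check_pal('wkzlslzkw'): s[0]='w' == s[-1]='w' -> check check_pal('kzlslzk')
check_pal('kzlslzk'): s[0]='k' == s[-1]='k' -> check check_pal('zlslz')
check_pal('zlslz'): s[0]='z' == s[-1]='z' -> check check_pal('lsl')
check_pal('lsl'): s[0]='l' == s[-1]='l' -> check check_pal('s')
check_pal('s'): len <= 1 -> return 1  (base case)
Result: 1 (palindrome)

1


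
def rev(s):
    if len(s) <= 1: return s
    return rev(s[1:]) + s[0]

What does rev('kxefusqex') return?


rev('kxefusqex') = rev('xefusqex') + 'k'
rev('xefusqex') = rev('efusqex') + 'x'
rev('efusqex') = rev('fusqex') + 'e'
rev('fusqex') = rev('usqex') + 'f'
rev('usqex') = rev('sqex') + 'u'
rev('sqex') = rev('qex') + 's'
rev('qex') = rev('ex') + 'q'
rev('ex') = rev('x') + 'e'
rev('x') = 'x'  (base case)
Concatenating: 'x' + 'e' + 'q' + 's' + 'u' + 'f' + 'e' + 'x' + 'k' = 'xeqsufexk'

xeqsufexk


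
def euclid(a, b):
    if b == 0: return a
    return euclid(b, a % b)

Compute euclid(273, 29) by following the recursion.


euclid(273, 29) = euclid(29, 12)
euclid(29, 12) = euclid(12, 5)
euclid(12, 5) = euclid(5, 2)
euclid(5, 2) = euclid(2, 1)
euclid(2, 1) = euclid(1, 0)
euclid(1, 0) = 1  (base case)

1


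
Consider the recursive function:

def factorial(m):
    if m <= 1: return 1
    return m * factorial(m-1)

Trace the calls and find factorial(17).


factorial(17)
= 17 * factorial(16)
= 17 * 16 * factorial(15)
= 17 * 16 * 15 * factorial(14)
= 17 * 16 * 15 * 14 * factorial(13)
= 17 * 16 * 15 * 14 * 13 * factorial(12)
= 17 * 16 * 15 * 14 * 13 * 12 * factorial(11)
= 17 * 16 * 15 * 14 * 13 * 12 * 11 * factorial(10)
= 17 * 16 * 15 * 14 * 13 * 12 * 11 * 10 * factorial(9)
= 17 * 16 * 15 * 14 * 13 * 12 * 11 * 10 * 9 * factorial(8)
= 17 * 16 * 15 * 14 * 13 * 12 * 11 * 10 * 9 * 8 * factorial(7)
= 17 * 16 * 15 * 14 * 13 * 12 * 11 * 10 * 9 * 8 * 7 * factorial(6)
= 17 * 16 * 15 * 14 * 13 * 12 * 11 * 10 * 9 * 8 * 7 * 6 * factorial(5)
= 17 * 16 * 15 * 14 * 13 * 12 * 11 * 10 * 9 * 8 * 7 * 6 * 5 * factorial(4)
= 17 * 16 * 15 * 14 * 13 * 12 * 11 * 10 * 9 * 8 * 7 * 6 * 5 * 4 * factorial(3)
= 17 * 16 * 15 * 14 * 13 * 12 * 11 * 10 * 9 * 8 * 7 * 6 * 5 * 4 * 3 * factorial(2)
= 17 * 16 * 15 * 14 * 13 * 12 * 11 * 10 * 9 * 8 * 7 * 6 * 5 * 4 * 3 * 2 * factorial(1)
= 17 * 16 * 15 * 14 * 13 * 12 * 11 * 10 * 9 * 8 * 7 * 6 * 5 * 4 * 3 * 2 * 1
= 355687428096000

355687428096000


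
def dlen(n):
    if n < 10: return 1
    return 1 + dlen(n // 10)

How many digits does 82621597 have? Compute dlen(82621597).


dlen(82621597) = 1 + dlen(8262159)
dlen(8262159) = 1 + dlen(826215)
dlen(826215) = 1 + dlen(82621)
dlen(82621) = 1 + dlen(8262)
dlen(8262) = 1 + dlen(826)
dlen(826) = 1 + dlen(82)
dlen(82) = 1 + dlen(8)
dlen(8) = 1  (base case: 8 < 10)
Unwinding: 1 + 1 + 1 + 1 + 1 + 1 + 1 + 1 = 8

8


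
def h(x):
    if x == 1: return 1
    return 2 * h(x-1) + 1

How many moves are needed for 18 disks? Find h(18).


h(18) = 2 * h(17) + 1
h(17) = 2 * h(16) + 1
h(16) = 2 * h(15) + 1
h(15) = 2 * h(14) + 1
h(14) = 2 * h(13) + 1
h(13) = 2 * h(12) + 1
h(12) = 2 * h(11) + 1
h(11) = 2 * h(10) + 1
h(10) = 2 * h(9) + 1
h(9) = 2 * h(8) + 1
h(8) = 2 * h(7) + 1
h(7) = 2 * h(6) + 1
h(6) = 2 * h(5) + 1
h(5) = 2 * h(4) + 1
h(4) = 2 * h(3) + 1
h(3) = 2 * h(2) + 1
h(2) = 2 * h(1) + 1
h(1) = 1  (base case)
h(2) = 2 * 1 + 1 = 3
h(3) = 2 * 3 + 1 = 7
h(4) = 2 * 7 + 1 = 15
h(5) = 2 * 15 + 1 = 31
h(6) = 2 * 31 + 1 = 63
h(7) = 2 * 63 + 1 = 127
h(8) = 2 * 127 + 1 = 255
h(9) = 2 * 255 + 1 = 511
h(10) = 2 * 511 + 1 = 1023
h(11) = 2 * 1023 + 1 = 2047
h(12) = 2 * 2047 + 1 = 4095
h(13) = 2 * 4095 + 1 = 8191
h(14) = 2 * 8191 + 1 = 16383
h(15) = 2 * 16383 + 1 = 32767
h(16) = 2 * 32767 + 1 = 65535
h(17) = 2 * 65535 + 1 = 131071
h(18) = 2 * 131071 + 1 = 262143

262143


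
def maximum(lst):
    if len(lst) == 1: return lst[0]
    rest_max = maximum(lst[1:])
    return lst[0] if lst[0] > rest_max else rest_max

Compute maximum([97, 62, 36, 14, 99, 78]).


maximum([97, 62, 36, 14, 99, 78]): compare 97 with maximum([62, 36, 14, 99, 78])
maximum([62, 36, 14, 99, 78]): compare 62 with maximum([36, 14, 99, 78])
maximum([36, 14, 99, 78]): compare 36 with maximum([14, 99, 78])
maximum([14, 99, 78]): compare 14 with maximum([99, 78])
maximum([99, 78]): compare 99 with maximum([78])
maximum([78]) = 78  (base case)
Compare 99 with 78 -> 99
Compare 14 with 99 -> 99
Compare 36 with 99 -> 99
Compare 62 with 99 -> 99
Compare 97 with 99 -> 99

99


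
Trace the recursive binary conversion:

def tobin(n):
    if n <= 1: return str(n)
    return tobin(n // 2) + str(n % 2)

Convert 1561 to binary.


tobin(1561) = tobin(780) + '1'
tobin(780) = tobin(390) + '0'
tobin(390) = tobin(195) + '0'
tobin(195) = tobin(97) + '1'
tobin(97) = tobin(48) + '1'
tobin(48) = tobin(24) + '0'
tobin(24) = tobin(12) + '0'
tobin(12) = tobin(6) + '0'
tobin(6) = tobin(3) + '0'
tobin(3) = tobin(1) + '1'
tobin(1) = '1'  (base case)
Concatenating: '1' + '1' + '0' + '0' + '0' + '0' + '1' + '1' + '0' + '0' + '1' = '11000011001'

11000011001


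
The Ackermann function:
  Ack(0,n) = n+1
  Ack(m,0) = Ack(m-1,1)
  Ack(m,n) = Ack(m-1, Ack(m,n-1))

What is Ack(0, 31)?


Ack(0, 31) = 32
Result: Ack(0, 31) = 32

32


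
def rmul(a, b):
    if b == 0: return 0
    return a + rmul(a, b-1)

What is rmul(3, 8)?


rmul(3, 8) = 3 + rmul(3, 7)
rmul(3, 7) = 3 + rmul(3, 6)
rmul(3, 6) = 3 + rmul(3, 5)
rmul(3, 5) = 3 + rmul(3, 4)
rmul(3, 4) = 3 + rmul(3, 3)
rmul(3, 3) = 3 + rmul(3, 2)
rmul(3, 2) = 3 + rmul(3, 1)
rmul(3, 1) = 3 + rmul(3, 0)
rmul(3, 0) = 0  (base case)
Total: 3 + 3 + 3 + 3 + 3 + 3 + 3 + 3 + 0 = 24

24


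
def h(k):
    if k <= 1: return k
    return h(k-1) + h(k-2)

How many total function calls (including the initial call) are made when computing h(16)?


Let C(n) = total calls for h(n)
C(0) = 1, C(1) = 1
C(2) = 1 + C(1) + C(0) = 1 + 1 + 1 = 3
C(3) = 1 + C(2) + C(1) = 1 + 3 + 1 = 5
C(4) = 1 + C(3) + C(2) = 1 + 5 + 3 = 9
C(5) = 1 + C(4) + C(3) = 1 + 9 + 5 = 15
C(6) = 1 + C(5) + C(4) = 1 + 15 + 9 = 25
C(7) = 1 + C(6) + C(5) = 1 + 25 + 15 = 41
C(8) = 1 + C(7) + C(6) = 1 + 41 + 25 = 67
C(9) = 1 + C(8) + C(7) = 1 + 67 + 41 = 109
C(10) = 1 + C(9) + C(8) = 1 + 109 + 67 = 177
C(11) = 1 + C(10) + C(9) = 1 + 177 + 109 = 287
C(12) = 1 + C(11) + C(10) = 1 + 287 + 177 = 465
C(13) = 1 + C(12) + C(11) = 1 + 465 + 287 = 753
C(14) = 1 + C(13) + C(12) = 1 + 753 + 465 = 1219
C(15) = 1 + C(14) + C(13) = 1 + 1219 + 753 = 1973
C(16) = 1 + C(15) + C(14) = 1 + 1973 + 1219 = 3193

3193


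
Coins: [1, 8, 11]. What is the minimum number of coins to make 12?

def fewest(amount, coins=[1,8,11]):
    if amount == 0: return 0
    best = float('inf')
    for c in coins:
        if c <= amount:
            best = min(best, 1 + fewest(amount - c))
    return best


Building up with DP:
fewest(0) = 0
fewest(1) = min(1+fewest(0)=1+0=1) = 1
fewest(2) = min(1+fewest(1)=1+1=2) = 2
fewest(3) = min(1+fewest(2)=1+2=3) = 3
fewest(4) = min(1+fewest(3)=1+3=4) = 4
fewest(5) = min(1+fewest(4)=1+4=5) = 5
fewest(6) = min(1+fewest(5)=1+5=6) = 6
fewest(7) = min(1+fewest(6)=1+6=7) = 7
fewest(8) = min(1+fewest(7)=1+7=8, 1+fewest(0)=1+0=1) = 1
fewest(9) = min(1+fewest(8)=1+1=2, 1+fewest(1)=1+1=2) = 2
fewest(10) = min(1+fewest(9)=1+2=3, 1+fewest(2)=1+2=3) = 3
fewest(11) = min(1+fewest(10)=1+3=4, 1+fewest(3)=1+3=4, 1+fewest(0)=1+0=1) = 1
fewest(12) = min(1+fewest(11)=1+1=2, 1+fewest(4)=1+4=5, 1+fewest(1)=1+1=2) = 2

2
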